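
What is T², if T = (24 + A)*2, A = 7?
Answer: 3844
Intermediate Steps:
T = 62 (T = (24 + 7)*2 = 31*2 = 62)
T² = 62² = 3844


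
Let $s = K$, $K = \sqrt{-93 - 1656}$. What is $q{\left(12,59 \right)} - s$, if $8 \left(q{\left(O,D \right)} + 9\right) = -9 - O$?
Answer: $- \frac{93}{8} - i \sqrt{1749} \approx -11.625 - 41.821 i$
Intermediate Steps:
$q{\left(O,D \right)} = - \frac{81}{8} - \frac{O}{8}$ ($q{\left(O,D \right)} = -9 + \frac{-9 - O}{8} = -9 - \left(\frac{9}{8} + \frac{O}{8}\right) = - \frac{81}{8} - \frac{O}{8}$)
$K = i \sqrt{1749}$ ($K = \sqrt{-1749} = i \sqrt{1749} \approx 41.821 i$)
$s = i \sqrt{1749} \approx 41.821 i$
$q{\left(12,59 \right)} - s = \left(- \frac{81}{8} - \frac{3}{2}\right) - i \sqrt{1749} = - \frac{93}{8} - i \sqrt{1749}$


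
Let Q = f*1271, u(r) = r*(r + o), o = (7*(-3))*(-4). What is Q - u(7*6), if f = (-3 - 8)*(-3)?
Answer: 36651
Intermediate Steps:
f = 33 (f = -11*(-3) = 33)
o = 84 (o = -21*(-4) = 84)
u(r) = r*(84 + r) (u(r) = r*(r + 84) = r*(84 + r))
Q = 41943 (Q = 33*1271 = 41943)
Q - u(7*6) = 41943 - 7*6*(84 + 7*6) = 41943 - 42*(84 + 42) = 41943 - 42*126 = 41943 - 1*5292 = 41943 - 5292 = 36651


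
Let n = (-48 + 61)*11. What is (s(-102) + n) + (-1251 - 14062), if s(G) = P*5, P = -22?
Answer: -15280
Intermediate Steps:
n = 143 (n = 13*11 = 143)
s(G) = -110 (s(G) = -22*5 = -110)
(s(-102) + n) + (-1251 - 14062) = (-110 + 143) + (-1251 - 14062) = 33 - 15313 = -15280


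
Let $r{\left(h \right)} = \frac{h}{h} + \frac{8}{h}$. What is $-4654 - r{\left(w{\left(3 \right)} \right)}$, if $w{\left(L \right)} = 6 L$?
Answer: $- \frac{41899}{9} \approx -4655.4$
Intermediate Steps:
$r{\left(h \right)} = 1 + \frac{8}{h}$
$-4654 - r{\left(w{\left(3 \right)} \right)} = -4654 - \frac{8 + 6 \cdot 3}{6 \cdot 3} = -4654 - \frac{8 + 18}{18} = -4654 - \frac{1}{18} \cdot 26 = -4654 - \frac{13}{9} = - \frac{41899}{9}$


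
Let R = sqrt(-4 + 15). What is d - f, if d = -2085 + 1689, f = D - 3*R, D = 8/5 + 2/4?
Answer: -3981/10 + 3*sqrt(11) ≈ -388.15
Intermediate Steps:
D = 21/10 (D = 8*(1/5) + 2*(1/4) = 8/5 + 1/2 = 21/10 ≈ 2.1000)
R = sqrt(11) ≈ 3.3166
f = 21/10 - 3*sqrt(11) ≈ -7.8499
d = -396
d - f = -396 - (21/10 - 3*sqrt(11)) = -396 + (-21/10 + 3*sqrt(11)) = -3981/10 + 3*sqrt(11)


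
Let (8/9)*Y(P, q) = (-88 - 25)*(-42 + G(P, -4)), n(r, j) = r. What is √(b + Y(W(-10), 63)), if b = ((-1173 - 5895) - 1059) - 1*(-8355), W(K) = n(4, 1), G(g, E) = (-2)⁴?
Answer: √14133/2 ≈ 59.441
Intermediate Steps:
G(g, E) = 16
W(K) = 4
Y(P, q) = 13221/4 (Y(P, q) = 9*((-88 - 25)*(-42 + 16))/8 = 9*(-113*(-26))/8 = (9/8)*2938 = 13221/4)
b = 228 (b = (-7068 - 1059) + 8355 = -8127 + 8355 = 228)
√(b + Y(W(-10), 63)) = √(228 + 13221/4) = √(14133/4) = √14133/2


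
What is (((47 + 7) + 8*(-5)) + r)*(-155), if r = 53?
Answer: -10385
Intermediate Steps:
(((47 + 7) + 8*(-5)) + r)*(-155) = (((47 + 7) + 8*(-5)) + 53)*(-155) = ((54 - 40) + 53)*(-155) = (14 + 53)*(-155) = 67*(-155) = -10385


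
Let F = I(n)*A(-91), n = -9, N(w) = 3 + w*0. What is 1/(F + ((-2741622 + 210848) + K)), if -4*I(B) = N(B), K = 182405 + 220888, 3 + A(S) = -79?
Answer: -2/4254839 ≈ -4.7005e-7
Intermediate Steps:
A(S) = -82 (A(S) = -3 - 79 = -82)
N(w) = 3 (N(w) = 3 + 0 = 3)
K = 403293
I(B) = -3/4 (I(B) = -1/4*3 = -3/4)
F = 123/2 (F = -3/4*(-82) = 123/2 ≈ 61.500)
1/(F + ((-2741622 + 210848) + K)) = 1/(123/2 + ((-2741622 + 210848) + 403293)) = 1/(123/2 + (-2530774 + 403293)) = 1/(123/2 - 2127481) = 1/(-4254839/2) = -2/4254839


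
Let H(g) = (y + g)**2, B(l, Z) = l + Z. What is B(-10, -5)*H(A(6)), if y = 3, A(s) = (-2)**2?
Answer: -735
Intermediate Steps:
A(s) = 4
B(l, Z) = Z + l
H(g) = (3 + g)**2
B(-10, -5)*H(A(6)) = (-5 - 10)*(3 + 4)**2 = -15*7**2 = -15*49 = -735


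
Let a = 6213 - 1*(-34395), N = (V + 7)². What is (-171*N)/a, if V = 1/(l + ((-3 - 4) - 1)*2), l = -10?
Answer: -622459/3050112 ≈ -0.20408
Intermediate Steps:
V = -1/26 (V = 1/(-10 + ((-3 - 4) - 1)*2) = 1/(-10 + (-7 - 1)*2) = 1/(-10 - 8*2) = 1/(-10 - 16) = 1/(-26) = -1/26 ≈ -0.038462)
N = 32761/676 (N = (-1/26 + 7)² = (181/26)² = 32761/676 ≈ 48.463)
a = 40608 (a = 6213 + 34395 = 40608)
(-171*N)/a = -171*32761/676/40608 = -5602131/676*1/40608 = -622459/3050112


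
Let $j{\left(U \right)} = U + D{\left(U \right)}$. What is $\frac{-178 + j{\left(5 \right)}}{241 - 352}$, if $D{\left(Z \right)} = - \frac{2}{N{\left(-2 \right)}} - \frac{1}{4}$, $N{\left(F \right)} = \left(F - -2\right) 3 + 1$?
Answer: $\frac{701}{444} \approx 1.5788$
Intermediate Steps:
$N{\left(F \right)} = 7 + 3 F$ ($N{\left(F \right)} = \left(F + 2\right) 3 + 1 = \left(2 + F\right) 3 + 1 = \left(6 + 3 F\right) + 1 = 7 + 3 F$)
$D{\left(Z \right)} = - \frac{9}{4}$ ($D{\left(Z \right)} = - \frac{2}{7 + 3 \left(-2\right)} - \frac{1}{4} = - \frac{2}{7 - 6} - \frac{1}{4} = - \frac{2}{1} - \frac{1}{4} = \left(-2\right) 1 - \frac{1}{4} = -2 - \frac{1}{4} = - \frac{9}{4}$)
$j{\left(U \right)} = - \frac{9}{4} + U$ ($j{\left(U \right)} = U - \frac{9}{4} = - \frac{9}{4} + U$)
$\frac{-178 + j{\left(5 \right)}}{241 - 352} = \frac{-178 + \left(- \frac{9}{4} + 5\right)}{241 - 352} = \frac{-178 + \frac{11}{4}}{-111} = \left(- \frac{701}{4}\right) \left(- \frac{1}{111}\right) = \frac{701}{444}$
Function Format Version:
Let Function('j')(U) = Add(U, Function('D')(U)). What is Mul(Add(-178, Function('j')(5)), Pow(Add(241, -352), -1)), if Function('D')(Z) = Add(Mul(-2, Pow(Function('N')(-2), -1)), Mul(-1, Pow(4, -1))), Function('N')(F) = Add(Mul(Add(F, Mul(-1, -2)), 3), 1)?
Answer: Rational(701, 444) ≈ 1.5788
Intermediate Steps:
Function('N')(F) = Add(7, Mul(3, F)) (Function('N')(F) = Add(Mul(Add(F, 2), 3), 1) = Add(Mul(Add(2, F), 3), 1) = Add(Add(6, Mul(3, F)), 1) = Add(7, Mul(3, F)))
Function('D')(Z) = Rational(-9, 4) (Function('D')(Z) = Add(Mul(-2, Pow(Add(7, Mul(3, -2)), -1)), Mul(-1, Pow(4, -1))) = Add(Mul(-2, Pow(Add(7, -6), -1)), Mul(-1, Rational(1, 4))) = Add(Mul(-2, Pow(1, -1)), Rational(-1, 4)) = Add(Mul(-2, 1), Rational(-1, 4)) = Add(-2, Rational(-1, 4)) = Rational(-9, 4))
Function('j')(U) = Add(Rational(-9, 4), U) (Function('j')(U) = Add(U, Rational(-9, 4)) = Add(Rational(-9, 4), U))
Mul(Add(-178, Function('j')(5)), Pow(Add(241, -352), -1)) = Mul(Add(-178, Add(Rational(-9, 4), 5)), Pow(Add(241, -352), -1)) = Mul(Add(-178, Rational(11, 4)), Pow(-111, -1)) = Mul(Rational(-701, 4), Rational(-1, 111)) = Rational(701, 444)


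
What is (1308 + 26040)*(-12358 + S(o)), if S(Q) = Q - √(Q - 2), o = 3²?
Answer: -337720452 - 27348*√7 ≈ -3.3779e+8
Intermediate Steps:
o = 9
S(Q) = Q - √(-2 + Q)
(1308 + 26040)*(-12358 + S(o)) = (1308 + 26040)*(-12358 + (9 - √(-2 + 9))) = 27348*(-12358 + (9 - √7)) = 27348*(-12349 - √7) = -337720452 - 27348*√7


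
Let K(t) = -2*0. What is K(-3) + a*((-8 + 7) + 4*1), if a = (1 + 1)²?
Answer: 12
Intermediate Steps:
a = 4 (a = 2² = 4)
K(t) = 0
K(-3) + a*((-8 + 7) + 4*1) = 0 + 4*((-8 + 7) + 4*1) = 0 + 4*(-1 + 4) = 0 + 4*3 = 0 + 12 = 12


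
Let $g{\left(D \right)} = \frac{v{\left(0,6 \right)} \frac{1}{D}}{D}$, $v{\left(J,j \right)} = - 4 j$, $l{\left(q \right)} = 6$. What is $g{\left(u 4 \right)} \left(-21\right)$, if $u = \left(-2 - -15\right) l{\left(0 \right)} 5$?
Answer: $\frac{7}{33800} \approx 0.0002071$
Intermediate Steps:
$u = 390$ ($u = \left(-2 - -15\right) 6 \cdot 5 = \left(-2 + 15\right) 6 \cdot 5 = 13 \cdot 6 \cdot 5 = 78 \cdot 5 = 390$)
$g{\left(D \right)} = - \frac{24}{D^{2}}$ ($g{\left(D \right)} = \frac{\left(-4\right) 6 \frac{1}{D}}{D} = \frac{\left(-24\right) \frac{1}{D}}{D} = - \frac{24}{D^{2}}$)
$g{\left(u 4 \right)} \left(-21\right) = - \frac{24}{2433600} \left(-21\right) = \left(-24\right) \frac{1}{2433600} \left(-21\right) = \left(- \frac{1}{101400}\right) \left(-21\right) = \frac{7}{33800}$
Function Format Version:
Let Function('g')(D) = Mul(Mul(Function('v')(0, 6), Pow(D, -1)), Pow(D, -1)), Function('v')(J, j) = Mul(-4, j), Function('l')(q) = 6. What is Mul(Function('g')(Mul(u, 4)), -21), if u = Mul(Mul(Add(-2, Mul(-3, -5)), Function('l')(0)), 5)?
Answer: Rational(7, 33800) ≈ 0.00020710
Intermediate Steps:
u = 390 (u = Mul(Mul(Add(-2, Mul(-3, -5)), 6), 5) = Mul(Mul(Add(-2, 15), 6), 5) = Mul(Mul(13, 6), 5) = Mul(78, 5) = 390)
Function('g')(D) = Mul(-24, Pow(D, -2)) (Function('g')(D) = Mul(Mul(Mul(-4, 6), Pow(D, -1)), Pow(D, -1)) = Mul(Mul(-24, Pow(D, -1)), Pow(D, -1)) = Mul(-24, Pow(D, -2)))
Mul(Function('g')(Mul(u, 4)), -21) = Mul(Mul(-24, Pow(Mul(390, 4), -2)), -21) = Mul(Mul(-24, Pow(1560, -2)), -21) = Mul(Mul(-24, Rational(1, 2433600)), -21) = Mul(Rational(-1, 101400), -21) = Rational(7, 33800)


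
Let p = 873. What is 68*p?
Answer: 59364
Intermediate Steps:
68*p = 68*873 = 59364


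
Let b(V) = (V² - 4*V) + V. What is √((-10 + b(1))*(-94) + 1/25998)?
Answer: √762410718510/25998 ≈ 33.586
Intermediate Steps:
b(V) = V² - 3*V
√((-10 + b(1))*(-94) + 1/25998) = √((-10 + 1*(-3 + 1))*(-94) + 1/25998) = √((-10 + 1*(-2))*(-94) + 1/25998) = √((-10 - 2)*(-94) + 1/25998) = √(-12*(-94) + 1/25998) = √(1128 + 1/25998) = √(29325745/25998) = √762410718510/25998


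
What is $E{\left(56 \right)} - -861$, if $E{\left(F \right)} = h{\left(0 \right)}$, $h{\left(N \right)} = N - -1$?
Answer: $862$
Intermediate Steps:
$h{\left(N \right)} = 1 + N$ ($h{\left(N \right)} = N + 1 = 1 + N$)
$E{\left(F \right)} = 1$ ($E{\left(F \right)} = 1 + 0 = 1$)
$E{\left(56 \right)} - -861 = 1 - -861 = 1 + 861 = 862$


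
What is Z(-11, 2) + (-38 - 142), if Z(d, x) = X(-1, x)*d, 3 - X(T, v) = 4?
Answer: -169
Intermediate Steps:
X(T, v) = -1 (X(T, v) = 3 - 1*4 = 3 - 4 = -1)
Z(d, x) = -d
Z(-11, 2) + (-38 - 142) = -1*(-11) + (-38 - 142) = 11 - 180 = -169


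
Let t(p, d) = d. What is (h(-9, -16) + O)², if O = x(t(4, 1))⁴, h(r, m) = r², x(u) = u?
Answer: 6724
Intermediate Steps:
O = 1 (O = 1⁴ = 1)
(h(-9, -16) + O)² = ((-9)² + 1)² = (81 + 1)² = 82² = 6724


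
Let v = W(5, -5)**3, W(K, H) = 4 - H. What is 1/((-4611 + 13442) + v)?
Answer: 1/9560 ≈ 0.00010460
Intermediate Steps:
v = 729 (v = (4 - 1*(-5))**3 = (4 + 5)**3 = 9**3 = 729)
1/((-4611 + 13442) + v) = 1/((-4611 + 13442) + 729) = 1/(8831 + 729) = 1/9560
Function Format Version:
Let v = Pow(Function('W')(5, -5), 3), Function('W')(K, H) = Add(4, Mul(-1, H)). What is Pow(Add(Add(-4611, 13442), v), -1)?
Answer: Rational(1, 9560) ≈ 0.00010460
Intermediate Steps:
v = 729 (v = Pow(Add(4, Mul(-1, -5)), 3) = Pow(Add(4, 5), 3) = Pow(9, 3) = 729)
Pow(Add(Add(-4611, 13442), v), -1) = Pow(Add(Add(-4611, 13442), 729), -1) = Pow(Add(8831, 729), -1) = Pow(9560, -1) = Rational(1, 9560)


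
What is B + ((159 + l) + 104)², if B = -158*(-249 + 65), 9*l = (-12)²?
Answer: 106913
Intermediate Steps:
l = 16 (l = (⅑)*(-12)² = (⅑)*144 = 16)
B = 29072 (B = -158*(-184) = 29072)
B + ((159 + l) + 104)² = 29072 + ((159 + 16) + 104)² = 29072 + (175 + 104)² = 29072 + 279² = 29072 + 77841 = 106913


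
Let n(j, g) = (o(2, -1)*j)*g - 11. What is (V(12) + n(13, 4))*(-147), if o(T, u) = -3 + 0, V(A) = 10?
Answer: 23079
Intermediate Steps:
o(T, u) = -3
n(j, g) = -11 - 3*g*j (n(j, g) = (-3*j)*g - 11 = -3*g*j - 11 = -11 - 3*g*j)
(V(12) + n(13, 4))*(-147) = (10 + (-11 - 3*4*13))*(-147) = (10 + (-11 - 156))*(-147) = (10 - 167)*(-147) = -157*(-147) = 23079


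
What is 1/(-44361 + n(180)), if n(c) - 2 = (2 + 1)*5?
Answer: -1/44344 ≈ -2.2551e-5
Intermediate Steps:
n(c) = 17 (n(c) = 2 + (2 + 1)*5 = 2 + 3*5 = 2 + 15 = 17)
1/(-44361 + n(180)) = 1/(-44361 + 17) = 1/(-44344) = -1/44344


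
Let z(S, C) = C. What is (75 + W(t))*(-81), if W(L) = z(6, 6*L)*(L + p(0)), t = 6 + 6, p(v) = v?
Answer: -76059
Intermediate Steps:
t = 12
W(L) = 6*L² (W(L) = (6*L)*(L + 0) = (6*L)*L = 6*L²)
(75 + W(t))*(-81) = (75 + 6*12²)*(-81) = (75 + 6*144)*(-81) = (75 + 864)*(-81) = 939*(-81) = -76059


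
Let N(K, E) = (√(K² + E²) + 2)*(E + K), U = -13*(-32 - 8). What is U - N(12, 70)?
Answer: 356 - 164*√1261 ≈ -5467.7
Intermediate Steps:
U = 520 (U = -13*(-40) = 520)
N(K, E) = (2 + √(E² + K²))*(E + K) (N(K, E) = (√(E² + K²) + 2)*(E + K) = (2 + √(E² + K²))*(E + K))
U - N(12, 70) = 520 - (2*70 + 2*12 + 70*√(70² + 12²) + 12*√(70² + 12²)) = 520 - (140 + 24 + 70*√(4900 + 144) + 12*√(4900 + 144)) = 520 - (140 + 24 + 70*√5044 + 12*√5044) = 520 - (140 + 24 + 70*(2*√1261) + 12*(2*√1261)) = 520 - (140 + 24 + 140*√1261 + 24*√1261) = 520 - (164 + 164*√1261) = 520 + (-164 - 164*√1261) = 356 - 164*√1261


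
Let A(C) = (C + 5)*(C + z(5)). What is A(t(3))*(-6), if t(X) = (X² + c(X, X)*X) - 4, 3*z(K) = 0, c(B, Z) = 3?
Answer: -1596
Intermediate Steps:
z(K) = 0 (z(K) = (⅓)*0 = 0)
t(X) = -4 + X² + 3*X (t(X) = (X² + 3*X) - 4 = -4 + X² + 3*X)
A(C) = C*(5 + C) (A(C) = (C + 5)*(C + 0) = (5 + C)*C = C*(5 + C))
A(t(3))*(-6) = ((-4 + 3² + 3*3)*(5 + (-4 + 3² + 3*3)))*(-6) = ((-4 + 9 + 9)*(5 + (-4 + 9 + 9)))*(-6) = (14*(5 + 14))*(-6) = (14*19)*(-6) = 266*(-6) = -1596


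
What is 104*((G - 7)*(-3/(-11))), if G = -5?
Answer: -3744/11 ≈ -340.36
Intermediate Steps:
104*((G - 7)*(-3/(-11))) = 104*((-5 - 7)*(-3/(-11))) = 104*(-(-36)*(-1)/11) = 104*(-12*3/11) = 104*(-36/11) = -3744/11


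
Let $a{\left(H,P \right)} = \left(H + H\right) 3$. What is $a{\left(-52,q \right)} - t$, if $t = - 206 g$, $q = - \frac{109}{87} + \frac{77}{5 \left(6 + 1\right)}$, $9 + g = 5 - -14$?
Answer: $1748$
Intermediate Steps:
$g = 10$ ($g = -9 + \left(5 - -14\right) = -9 + \left(5 + 14\right) = -9 + 19 = 10$)
$q = \frac{412}{435}$ ($q = \left(-109\right) \frac{1}{87} + \frac{77}{5 \cdot 7} = - \frac{109}{87} + \frac{77}{35} = - \frac{109}{87} + 77 \cdot \frac{1}{35} = - \frac{109}{87} + \frac{11}{5} = \frac{412}{435} \approx 0.94713$)
$a{\left(H,P \right)} = 6 H$ ($a{\left(H,P \right)} = 2 H 3 = 6 H$)
$t = -2060$ ($t = \left(-206\right) 10 = -2060$)
$a{\left(-52,q \right)} - t = 6 \left(-52\right) - -2060 = -312 + 2060 = 1748$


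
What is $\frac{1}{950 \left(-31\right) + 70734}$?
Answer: $\frac{1}{41284} \approx 2.4222 \cdot 10^{-5}$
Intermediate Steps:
$\frac{1}{950 \left(-31\right) + 70734} = \frac{1}{-29450 + 70734} = \frac{1}{41284}$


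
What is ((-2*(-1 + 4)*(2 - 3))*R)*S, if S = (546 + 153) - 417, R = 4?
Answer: 6768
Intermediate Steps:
S = 282 (S = 699 - 417 = 282)
((-2*(-1 + 4)*(2 - 3))*R)*S = (-2*(-1 + 4)*(2 - 3)*4)*282 = (-6*(-1)*4)*282 = (-2*(-3)*4)*282 = (6*4)*282 = 24*282 = 6768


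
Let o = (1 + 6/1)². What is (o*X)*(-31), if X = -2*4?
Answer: 12152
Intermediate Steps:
X = -8
o = 49 (o = (1 + 6*1)² = (1 + 6)² = 7² = 49)
(o*X)*(-31) = (49*(-8))*(-31) = -392*(-31) = 12152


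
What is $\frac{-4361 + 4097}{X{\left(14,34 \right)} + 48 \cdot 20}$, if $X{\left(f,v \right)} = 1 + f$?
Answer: $- \frac{88}{325} \approx -0.27077$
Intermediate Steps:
$\frac{-4361 + 4097}{X{\left(14,34 \right)} + 48 \cdot 20} = \frac{-4361 + 4097}{\left(1 + 14\right) + 48 \cdot 20} = - \frac{264}{15 + 960} = - \frac{264}{975} = \left(-264\right) \frac{1}{975} = - \frac{88}{325}$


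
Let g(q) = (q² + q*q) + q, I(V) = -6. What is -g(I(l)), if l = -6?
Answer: -66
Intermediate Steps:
g(q) = q + 2*q² (g(q) = (q² + q²) + q = 2*q² + q = q + 2*q²)
-g(I(l)) = -(-6)*(1 + 2*(-6)) = -(-6)*(1 - 12) = -(-6)*(-11) = -1*66 = -66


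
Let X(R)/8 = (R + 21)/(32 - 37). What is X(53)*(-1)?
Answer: 592/5 ≈ 118.40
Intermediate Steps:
X(R) = -168/5 - 8*R/5 (X(R) = 8*((R + 21)/(32 - 37)) = 8*((21 + R)/(-5)) = 8*((21 + R)*(-⅕)) = 8*(-21/5 - R/5) = -168/5 - 8*R/5)
X(53)*(-1) = (-168/5 - 8/5*53)*(-1) = (-168/5 - 424/5)*(-1) = -592/5*(-1) = 592/5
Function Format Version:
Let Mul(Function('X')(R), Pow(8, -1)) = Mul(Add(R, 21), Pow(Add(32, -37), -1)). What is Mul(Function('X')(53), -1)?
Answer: Rational(592, 5) ≈ 118.40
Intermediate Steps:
Function('X')(R) = Add(Rational(-168, 5), Mul(Rational(-8, 5), R)) (Function('X')(R) = Mul(8, Mul(Add(R, 21), Pow(Add(32, -37), -1))) = Mul(8, Mul(Add(21, R), Pow(-5, -1))) = Mul(8, Mul(Add(21, R), Rational(-1, 5))) = Mul(8, Add(Rational(-21, 5), Mul(Rational(-1, 5), R))) = Add(Rational(-168, 5), Mul(Rational(-8, 5), R)))
Mul(Function('X')(53), -1) = Mul(Add(Rational(-168, 5), Mul(Rational(-8, 5), 53)), -1) = Mul(Add(Rational(-168, 5), Rational(-424, 5)), -1) = Mul(Rational(-592, 5), -1) = Rational(592, 5)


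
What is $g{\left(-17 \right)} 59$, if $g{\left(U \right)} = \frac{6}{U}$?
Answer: $- \frac{354}{17} \approx -20.824$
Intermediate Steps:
$g{\left(-17 \right)} 59 = \frac{6}{-17} \cdot 59 = 6 \left(- \frac{1}{17}\right) 59 = \left(- \frac{6}{17}\right) 59 = - \frac{354}{17}$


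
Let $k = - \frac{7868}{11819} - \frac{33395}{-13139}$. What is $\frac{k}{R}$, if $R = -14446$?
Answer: $- \frac{291317853}{2243317043086} \approx -0.00012986$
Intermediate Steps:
$k = \frac{291317853}{155289841}$ ($k = \left(-7868\right) \frac{1}{11819} - - \frac{33395}{13139} = - \frac{7868}{11819} + \frac{33395}{13139} = \frac{291317853}{155289841} \approx 1.876$)
$\frac{k}{R} = \frac{291317853}{155289841 \left(-14446\right)} = \frac{291317853}{155289841} \left(- \frac{1}{14446}\right) = - \frac{291317853}{2243317043086}$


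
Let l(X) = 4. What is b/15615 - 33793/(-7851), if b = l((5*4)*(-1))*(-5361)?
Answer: 39924539/13621485 ≈ 2.9310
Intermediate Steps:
b = -21444 (b = 4*(-5361) = -21444)
b/15615 - 33793/(-7851) = -21444/15615 - 33793/(-7851) = -21444*1/15615 - 33793*(-1/7851) = -7148/5205 + 33793/7851 = 39924539/13621485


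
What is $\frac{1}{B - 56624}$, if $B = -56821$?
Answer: $- \frac{1}{113445} \approx -8.8148 \cdot 10^{-6}$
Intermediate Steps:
$\frac{1}{B - 56624} = \frac{1}{-56821 - 56624} = \frac{1}{-113445} = - \frac{1}{113445}$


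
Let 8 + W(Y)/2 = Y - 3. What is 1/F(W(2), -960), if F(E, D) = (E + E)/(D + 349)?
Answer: 611/36 ≈ 16.972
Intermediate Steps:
W(Y) = -22 + 2*Y (W(Y) = -16 + 2*(Y - 3) = -16 + 2*(-3 + Y) = -16 + (-6 + 2*Y) = -22 + 2*Y)
F(E, D) = 2*E/(349 + D) (F(E, D) = (2*E)/(349 + D) = 2*E/(349 + D))
1/F(W(2), -960) = 1/(2*(-22 + 2*2)/(349 - 960)) = 1/(2*(-22 + 4)/(-611)) = 1/(2*(-18)*(-1/611)) = 1/(36/611) = 611/36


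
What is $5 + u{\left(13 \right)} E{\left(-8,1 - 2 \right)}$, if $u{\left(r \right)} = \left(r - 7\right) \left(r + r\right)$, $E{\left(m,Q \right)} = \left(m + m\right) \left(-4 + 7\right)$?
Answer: $-7483$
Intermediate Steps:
$E{\left(m,Q \right)} = 6 m$ ($E{\left(m,Q \right)} = 2 m 3 = 6 m$)
$u{\left(r \right)} = 2 r \left(-7 + r\right)$ ($u{\left(r \right)} = \left(-7 + r\right) 2 r = 2 r \left(-7 + r\right)$)
$5 + u{\left(13 \right)} E{\left(-8,1 - 2 \right)} = 5 + 2 \cdot 13 \left(-7 + 13\right) 6 \left(-8\right) = 5 + 2 \cdot 13 \cdot 6 \left(-48\right) = 5 + 156 \left(-48\right) = 5 - 7488 = -7483$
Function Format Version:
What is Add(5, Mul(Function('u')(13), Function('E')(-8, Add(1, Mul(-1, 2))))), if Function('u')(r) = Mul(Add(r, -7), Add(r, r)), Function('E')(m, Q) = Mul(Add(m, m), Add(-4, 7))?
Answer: -7483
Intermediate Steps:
Function('E')(m, Q) = Mul(6, m) (Function('E')(m, Q) = Mul(Mul(2, m), 3) = Mul(6, m))
Function('u')(r) = Mul(2, r, Add(-7, r)) (Function('u')(r) = Mul(Add(-7, r), Mul(2, r)) = Mul(2, r, Add(-7, r)))
Add(5, Mul(Function('u')(13), Function('E')(-8, Add(1, Mul(-1, 2))))) = Add(5, Mul(Mul(2, 13, Add(-7, 13)), Mul(6, -8))) = Add(5, Mul(Mul(2, 13, 6), -48)) = Add(5, Mul(156, -48)) = Add(5, -7488) = -7483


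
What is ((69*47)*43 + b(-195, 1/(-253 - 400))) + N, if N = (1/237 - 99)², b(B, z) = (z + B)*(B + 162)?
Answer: 5710241221097/36678357 ≈ 1.5568e+5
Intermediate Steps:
b(B, z) = (162 + B)*(B + z) (b(B, z) = (B + z)*(162 + B) = (162 + B)*(B + z))
N = 550465444/56169 (N = (1/237 - 99)² = (-23462/237)² = 550465444/56169 ≈ 9800.2)
((69*47)*43 + b(-195, 1/(-253 - 400))) + N = ((69*47)*43 + ((-195)² + 162*(-195) + 162/(-253 - 400) - 195/(-253 - 400))) + 550465444/56169 = (3243*43 + (38025 - 31590 + 162/(-653) - 195/(-653))) + 550465444/56169 = (139449 + (38025 - 31590 + 162*(-1/653) - 195*(-1/653))) + 550465444/56169 = (139449 + (38025 - 31590 - 162/653 + 195/653)) + 550465444/56169 = (139449 + 4202088/653) + 550465444/56169 = 95262285/653 + 550465444/56169 = 5710241221097/36678357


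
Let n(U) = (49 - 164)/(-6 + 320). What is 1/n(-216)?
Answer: -314/115 ≈ -2.7304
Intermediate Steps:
n(U) = -115/314
1/n(-216) = 1/(-115/314) = -314/115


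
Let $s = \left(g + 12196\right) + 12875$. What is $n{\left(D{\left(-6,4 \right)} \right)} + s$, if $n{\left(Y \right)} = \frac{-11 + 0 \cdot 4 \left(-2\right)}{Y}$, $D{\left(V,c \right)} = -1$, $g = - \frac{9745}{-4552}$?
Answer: $\frac{114183009}{4552} \approx 25084.0$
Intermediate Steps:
$g = \frac{9745}{4552}$ ($g = \left(-9745\right) \left(- \frac{1}{4552}\right) = \frac{9745}{4552} \approx 2.1408$)
$s = \frac{114132937}{4552}$ ($s = \left(\frac{9745}{4552} + 12196\right) + 12875 = \frac{55525937}{4552} + 12875 = \frac{114132937}{4552} \approx 25073.0$)
$n{\left(Y \right)} = - \frac{11}{Y}$ ($n{\left(Y \right)} = \frac{-11 + 0 \left(-2\right)}{Y} = \frac{-11 + 0}{Y} = - \frac{11}{Y}$)
$n{\left(D{\left(-6,4 \right)} \right)} + s = - \frac{11}{-1} + \frac{114132937}{4552} = \left(-11\right) \left(-1\right) + \frac{114132937}{4552} = 11 + \frac{114132937}{4552} = \frac{114183009}{4552}$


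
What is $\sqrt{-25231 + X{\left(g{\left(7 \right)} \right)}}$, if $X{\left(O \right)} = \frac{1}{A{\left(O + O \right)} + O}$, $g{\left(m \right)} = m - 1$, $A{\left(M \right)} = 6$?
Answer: $\frac{7 i \sqrt{18537}}{6} \approx 158.84 i$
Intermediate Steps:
$g{\left(m \right)} = -1 + m$
$X{\left(O \right)} = \frac{1}{6 + O}$
$\sqrt{-25231 + X{\left(g{\left(7 \right)} \right)}} = \sqrt{-25231 + \frac{1}{6 + \left(-1 + 7\right)}} = \sqrt{-25231 + \frac{1}{6 + 6}} = \sqrt{-25231 + \frac{1}{12}} = \sqrt{- \frac{302771}{12}} = \frac{7 i \sqrt{18537}}{6}$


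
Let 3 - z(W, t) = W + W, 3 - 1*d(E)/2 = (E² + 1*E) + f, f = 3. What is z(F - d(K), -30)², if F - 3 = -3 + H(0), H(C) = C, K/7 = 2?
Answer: 700569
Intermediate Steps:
K = 14 (K = 7*2 = 14)
d(E) = -2*E - 2*E² (d(E) = 6 - 2*((E² + 1*E) + 3) = 6 - 2*((E² + E) + 3) = 6 - 2*((E + E²) + 3) = 6 - 2*(3 + E + E²) = 6 + (-6 - 2*E - 2*E²) = -2*E - 2*E²)
F = 0 (F = 3 + (-3 + 0) = 3 - 3 = 0)
z(W, t) = 3 - 2*W (z(W, t) = 3 - (W + W) = 3 - 2*W)
z(F - d(K), -30)² = (3 - 2*(0 - 2*14*(-1 - 1*14)))² = (3 - 2*(0 - 2*14*(-1 - 14)))² = (3 - 2*(0 - 2*14*(-15)))² = (3 - 2*(0 - 1*(-420)))² = (3 - 2*(0 + 420))² = (3 - 2*420)² = (3 - 840)² = (-837)² = 700569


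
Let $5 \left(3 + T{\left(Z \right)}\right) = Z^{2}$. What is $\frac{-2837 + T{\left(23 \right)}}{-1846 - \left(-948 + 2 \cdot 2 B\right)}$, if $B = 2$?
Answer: $\frac{4557}{1510} \approx 3.0179$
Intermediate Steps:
$T{\left(Z \right)} = -3 + \frac{Z^{2}}{5}$
$\frac{-2837 + T{\left(23 \right)}}{-1846 - \left(-948 + 2 \cdot 2 B\right)} = \frac{-2837 - \left(3 - \frac{23^{2}}{5}\right)}{-1846 + \left(948 - 2 \cdot 2 \cdot 2\right)} = \frac{-2837 + \left(-3 + \frac{1}{5} \cdot 529\right)}{-1846 + \left(948 - 2 \cdot 4\right)} = \frac{-2837 + \left(-3 + \frac{529}{5}\right)}{-1846 + \left(948 - 8\right)} = \frac{-2837 + \frac{514}{5}}{-1846 + \left(948 - 8\right)} = - \frac{13671}{5 \left(-1846 + 940\right)} = - \frac{13671}{5 \left(-906\right)} = \left(- \frac{13671}{5}\right) \left(- \frac{1}{906}\right) = \frac{4557}{1510}$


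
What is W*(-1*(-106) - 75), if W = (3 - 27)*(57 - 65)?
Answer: 5952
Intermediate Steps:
W = 192 (W = -24*(-8) = 192)
W*(-1*(-106) - 75) = 192*(-1*(-106) - 75) = 192*(106 - 75) = 192*31 = 5952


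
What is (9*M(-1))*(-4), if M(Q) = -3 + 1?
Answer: 72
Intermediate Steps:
M(Q) = -2
(9*M(-1))*(-4) = (9*(-2))*(-4) = -18*(-4) = 72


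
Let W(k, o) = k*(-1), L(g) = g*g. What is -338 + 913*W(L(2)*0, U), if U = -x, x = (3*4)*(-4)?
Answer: -338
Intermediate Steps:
L(g) = g²
x = -48 (x = 12*(-4) = -48)
U = 48 (U = -1*(-48) = 48)
W(k, o) = -k
-338 + 913*W(L(2)*0, U) = -338 + 913*(-2²*0) = -338 + 913*(-4*0) = -338 + 913*(-1*0) = -338 + 913*0 = -338 + 0 = -338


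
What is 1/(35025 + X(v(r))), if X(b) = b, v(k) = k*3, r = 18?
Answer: 1/35079 ≈ 2.8507e-5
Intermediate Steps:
v(k) = 3*k
1/(35025 + X(v(r))) = 1/(35025 + 3*18) = 1/(35025 + 54) = 1/35079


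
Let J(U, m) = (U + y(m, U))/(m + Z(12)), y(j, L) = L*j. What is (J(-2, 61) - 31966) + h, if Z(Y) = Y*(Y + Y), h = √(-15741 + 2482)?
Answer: -11156258/349 + I*√13259 ≈ -31966.0 + 115.15*I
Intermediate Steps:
h = I*√13259 (h = √(-13259) = I*√13259 ≈ 115.15*I)
Z(Y) = 2*Y² (Z(Y) = Y*(2*Y) = 2*Y²)
J(U, m) = (U + U*m)/(288 + m) (J(U, m) = (U + U*m)/(m + 2*12²) = (U + U*m)/(m + 2*144) = (U + U*m)/(m + 288) = (U + U*m)/(288 + m))
(J(-2, 61) - 31966) + h = (-2*(1 + 61)/(288 + 61) - 31966) + I*√13259 = (-2*62/349 - 31966) + I*√13259 = (-2*1/349*62 - 31966) + I*√13259 = (-124/349 - 31966) + I*√13259 = -11156258/349 + I*√13259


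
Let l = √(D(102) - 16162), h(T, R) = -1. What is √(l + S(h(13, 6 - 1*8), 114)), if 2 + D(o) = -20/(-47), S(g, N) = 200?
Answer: √(441800 + 94*I*√8926334)/47 ≈ 14.782 + 4.3005*I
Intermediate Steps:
D(o) = -74/47 (D(o) = -2 - 20/(-47) = -2 - 20*(-1/47) = -2 + 20/47 = -74/47)
l = 2*I*√8926334/47 (l = √(-74/47 - 16162) = √(-759688/47) = 2*I*√8926334/47 ≈ 127.14*I)
√(l + S(h(13, 6 - 1*8), 114)) = √(2*I*√8926334/47 + 200) = √(200 + 2*I*√8926334/47)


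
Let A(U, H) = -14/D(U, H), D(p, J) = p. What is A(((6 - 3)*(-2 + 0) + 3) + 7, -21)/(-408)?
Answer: 7/816 ≈ 0.0085784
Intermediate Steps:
A(U, H) = -14/U
A(((6 - 3)*(-2 + 0) + 3) + 7, -21)/(-408) = -14/(((6 - 3)*(-2 + 0) + 3) + 7)/(-408) = -14/((3*(-2) + 3) + 7)*(-1/408) = -14/((-6 + 3) + 7)*(-1/408) = -14/(-3 + 7)*(-1/408) = -14/4*(-1/408) = -14*¼*(-1/408) = -7/2*(-1/408) = 7/816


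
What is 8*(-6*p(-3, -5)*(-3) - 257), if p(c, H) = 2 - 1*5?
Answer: -2488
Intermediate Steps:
p(c, H) = -3 (p(c, H) = 2 - 5 = -3)
8*(-6*p(-3, -5)*(-3) - 257) = 8*(-6*(-3)*(-3) - 257) = 8*(18*(-3) - 257) = 8*(-54 - 257) = 8*(-311) = -2488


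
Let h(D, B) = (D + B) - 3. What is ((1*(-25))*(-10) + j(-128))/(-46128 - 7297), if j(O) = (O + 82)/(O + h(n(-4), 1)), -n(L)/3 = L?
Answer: -14773/3152075 ≈ -0.0046868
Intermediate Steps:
n(L) = -3*L
h(D, B) = -3 + B + D (h(D, B) = (B + D) - 3 = -3 + B + D)
j(O) = (82 + O)/(10 + O) (j(O) = (O + 82)/(O + (-3 + 1 - 3*(-4))) = (82 + O)/(O + (-3 + 1 + 12)) = (82 + O)/(O + 10) = (82 + O)/(10 + O))
((1*(-25))*(-10) + j(-128))/(-46128 - 7297) = ((1*(-25))*(-10) + (82 - 128)/(10 - 128))/(-46128 - 7297) = (-25*(-10) - 46/(-118))/(-53425) = (250 - 1/118*(-46))*(-1/53425) = (250 + 23/59)*(-1/53425) = (14773/59)*(-1/53425) = -14773/3152075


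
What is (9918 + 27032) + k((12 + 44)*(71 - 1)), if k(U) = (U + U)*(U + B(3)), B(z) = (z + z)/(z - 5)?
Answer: 30746230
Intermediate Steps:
B(z) = 2*z/(-5 + z) (B(z) = (2*z)/(-5 + z) = 2*z/(-5 + z))
k(U) = 2*U*(-3 + U) (k(U) = (U + U)*(U + 2*3/(-5 + 3)) = (2*U)*(U + 2*3/(-2)) = (2*U)*(U + 2*3*(-½)) = (2*U)*(U - 3) = (2*U)*(-3 + U) = 2*U*(-3 + U))
(9918 + 27032) + k((12 + 44)*(71 - 1)) = (9918 + 27032) + 2*((12 + 44)*(71 - 1))*(-3 + (12 + 44)*(71 - 1)) = 36950 + 2*(56*70)*(-3 + 56*70) = 36950 + 2*3920*(-3 + 3920) = 36950 + 2*3920*3917 = 36950 + 30709280 = 30746230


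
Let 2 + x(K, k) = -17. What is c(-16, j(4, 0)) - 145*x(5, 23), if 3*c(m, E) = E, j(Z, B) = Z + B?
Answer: 8269/3 ≈ 2756.3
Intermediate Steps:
j(Z, B) = B + Z
x(K, k) = -19 (x(K, k) = -2 - 17 = -19)
c(m, E) = E/3
c(-16, j(4, 0)) - 145*x(5, 23) = (0 + 4)/3 - 145*(-19) = (⅓)*4 + 2755 = 4/3 + 2755 = 8269/3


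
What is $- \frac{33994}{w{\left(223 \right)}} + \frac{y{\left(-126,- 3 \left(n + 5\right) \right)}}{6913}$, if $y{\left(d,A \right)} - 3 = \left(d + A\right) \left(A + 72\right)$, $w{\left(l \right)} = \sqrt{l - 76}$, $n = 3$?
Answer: $- \frac{7197}{6913} - \frac{33994 \sqrt{3}}{21} \approx -2804.8$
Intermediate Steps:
$w{\left(l \right)} = \sqrt{-76 + l}$
$y{\left(d,A \right)} = 3 + \left(72 + A\right) \left(A + d\right)$ ($y{\left(d,A \right)} = 3 + \left(d + A\right) \left(A + 72\right) = 3 + \left(A + d\right) \left(72 + A\right) = 3 + \left(72 + A\right) \left(A + d\right)$)
$- \frac{33994}{w{\left(223 \right)}} + \frac{y{\left(-126,- 3 \left(n + 5\right) \right)}}{6913} = - \frac{33994}{\sqrt{-76 + 223}} + \frac{3 + \left(- 3 \left(3 + 5\right)\right)^{2} + 72 \left(- 3 \left(3 + 5\right)\right) + 72 \left(-126\right) + - 3 \left(3 + 5\right) \left(-126\right)}{6913} = - \frac{33994}{\sqrt{147}} + \left(3 + \left(\left(-3\right) 8\right)^{2} + 72 \left(\left(-3\right) 8\right) - 9072 + \left(-3\right) 8 \left(-126\right)\right) \frac{1}{6913} = - \frac{33994}{7 \sqrt{3}} + \left(3 + \left(-24\right)^{2} + 72 \left(-24\right) - 9072 - -3024\right) \frac{1}{6913} = - 33994 \frac{\sqrt{3}}{21} + \left(3 + 576 - 1728 - 9072 + 3024\right) \frac{1}{6913} = - \frac{33994 \sqrt{3}}{21} - \frac{7197}{6913} = - \frac{7197}{6913} - \frac{33994 \sqrt{3}}{21}$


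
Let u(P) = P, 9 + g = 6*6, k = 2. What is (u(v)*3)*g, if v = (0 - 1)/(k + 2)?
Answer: -81/4 ≈ -20.250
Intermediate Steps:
g = 27 (g = -9 + 6*6 = -9 + 36 = 27)
v = -1/4 (v = (0 - 1)/(2 + 2) = -1/4 ≈ -0.25000)
(u(v)*3)*g = -1/4*3*27 = -3/4*27 = -81/4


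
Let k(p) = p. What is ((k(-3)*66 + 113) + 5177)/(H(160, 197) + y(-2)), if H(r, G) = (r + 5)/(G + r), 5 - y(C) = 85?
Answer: -605948/9465 ≈ -64.020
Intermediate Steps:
y(C) = -80 (y(C) = 5 - 1*85 = 5 - 85 = -80)
H(r, G) = (5 + r)/(G + r)
((k(-3)*66 + 113) + 5177)/(H(160, 197) + y(-2)) = ((-3*66 + 113) + 5177)/((5 + 160)/(197 + 160) - 80) = ((-198 + 113) + 5177)/(165/357 - 80) = (-85 + 5177)/((1/357)*165 - 80) = 5092/(55/119 - 80) = 5092/(-9465/119) = 5092*(-119/9465) = -605948/9465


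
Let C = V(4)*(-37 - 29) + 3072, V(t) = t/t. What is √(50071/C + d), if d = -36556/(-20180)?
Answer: √471943251265870/5055090 ≈ 4.2975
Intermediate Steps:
V(t) = 1
C = 3006 (C = 1*(-37 - 29) + 3072 = 1*(-66) + 3072 = -66 + 3072 = 3006)
d = 9139/5045 (d = -36556*(-1/20180) = 9139/5045 ≈ 1.8115)
√(50071/C + d) = √(50071/3006 + 9139/5045) = √(280080029/15165270) = √471943251265870/5055090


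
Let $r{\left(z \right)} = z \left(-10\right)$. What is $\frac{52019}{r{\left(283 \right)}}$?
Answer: $- \frac{52019}{2830} \approx -18.381$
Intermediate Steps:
$r{\left(z \right)} = - 10 z$
$\frac{52019}{r{\left(283 \right)}} = \frac{52019}{\left(-10\right) 283} = \frac{52019}{-2830} = 52019 \left(- \frac{1}{2830}\right) = - \frac{52019}{2830}$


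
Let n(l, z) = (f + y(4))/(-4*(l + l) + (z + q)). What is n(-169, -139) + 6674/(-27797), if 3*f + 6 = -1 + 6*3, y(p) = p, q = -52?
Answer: -22606211/96816951 ≈ -0.23349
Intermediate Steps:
f = 11/3 (f = -2 + (-1 + 6*3)/3 = -2 + (-1 + 18)/3 = -2 + (⅓)*17 = -2 + 17/3 = 11/3 ≈ 3.6667)
n(l, z) = 23/(3*(-52 + z - 8*l)) (n(l, z) = (11/3 + 4)/(-4*(l + l) + (z - 52)) = 23/(3*(-8*l + (-52 + z))) = 23/(3*(-52 + z - 8*l)))
n(-169, -139) + 6674/(-27797) = 23/(3*(-52 - 139 - 8*(-169))) + 6674/(-27797) = 23/(3*(-52 - 139 + 1352)) + 6674*(-1/27797) = (23/3)/1161 - 6674/27797 = (23/3)*(1/1161) - 6674/27797 = 23/3483 - 6674/27797 = -22606211/96816951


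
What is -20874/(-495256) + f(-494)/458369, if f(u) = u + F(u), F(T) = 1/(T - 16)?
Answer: 1188725476541/28943774676660 ≈ 0.041070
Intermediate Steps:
F(T) = 1/(-16 + T)
f(u) = u + 1/(-16 + u)
-20874/(-495256) + f(-494)/458369 = -20874/(-495256) + ((1 - 494*(-16 - 494))/(-16 - 494))/458369 = -20874*(-1/495256) + ((1 - 494*(-510))/(-510))*(1/458369) = 10437/247628 - (1 + 251940)/510*(1/458369) = 10437/247628 - 1/510*251941*(1/458369) = 10437/247628 - 251941/510*1/458369 = 10437/247628 - 251941/233768190 = 1188725476541/28943774676660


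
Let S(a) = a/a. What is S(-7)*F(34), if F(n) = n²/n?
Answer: 34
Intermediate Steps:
S(a) = 1
F(n) = n
S(-7)*F(34) = 1*34 = 34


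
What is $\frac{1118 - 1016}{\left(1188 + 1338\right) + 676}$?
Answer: $\frac{51}{1601} \approx 0.031855$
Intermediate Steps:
$\frac{1118 - 1016}{\left(1188 + 1338\right) + 676} = \frac{102}{2526 + 676} = \frac{102}{3202} = 102 \cdot \frac{1}{3202} = \frac{51}{1601}$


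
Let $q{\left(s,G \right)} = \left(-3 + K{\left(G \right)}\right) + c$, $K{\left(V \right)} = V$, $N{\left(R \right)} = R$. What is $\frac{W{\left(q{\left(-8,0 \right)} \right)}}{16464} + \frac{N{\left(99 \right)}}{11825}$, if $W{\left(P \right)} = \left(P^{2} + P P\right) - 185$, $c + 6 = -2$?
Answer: $\frac{69817}{5899600} \approx 0.011834$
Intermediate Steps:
$c = -8$ ($c = -6 - 2 = -8$)
$q{\left(s,G \right)} = -11 + G$ ($q{\left(s,G \right)} = \left(-3 + G\right) - 8 = -11 + G$)
$W{\left(P \right)} = -185 + 2 P^{2}$ ($W{\left(P \right)} = \left(P^{2} + P^{2}\right) - 185 = 2 P^{2} - 185 = -185 + 2 P^{2}$)
$\frac{W{\left(q{\left(-8,0 \right)} \right)}}{16464} + \frac{N{\left(99 \right)}}{11825} = \frac{-185 + 2 \left(-11 + 0\right)^{2}}{16464} + \frac{99}{11825} = \left(-185 + 2 \left(-11\right)^{2}\right) \frac{1}{16464} + 99 \cdot \frac{1}{11825} = \left(-185 + 2 \cdot 121\right) \frac{1}{16464} + \frac{9}{1075} = \left(-185 + 242\right) \frac{1}{16464} + \frac{9}{1075} = 57 \cdot \frac{1}{16464} + \frac{9}{1075} = \frac{19}{5488} + \frac{9}{1075} = \frac{69817}{5899600}$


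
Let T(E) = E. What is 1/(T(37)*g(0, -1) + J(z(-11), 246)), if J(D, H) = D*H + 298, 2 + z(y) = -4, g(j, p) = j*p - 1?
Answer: -1/1215 ≈ -0.00082305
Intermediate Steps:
g(j, p) = -1 + j*p
z(y) = -6 (z(y) = -2 - 4 = -6)
J(D, H) = 298 + D*H
1/(T(37)*g(0, -1) + J(z(-11), 246)) = 1/(37*(-1 + 0*(-1)) + (298 - 6*246)) = 1/(37*(-1 + 0) + (298 - 1476)) = 1/(37*(-1) - 1178) = 1/(-37 - 1178) = 1/(-1215) = -1/1215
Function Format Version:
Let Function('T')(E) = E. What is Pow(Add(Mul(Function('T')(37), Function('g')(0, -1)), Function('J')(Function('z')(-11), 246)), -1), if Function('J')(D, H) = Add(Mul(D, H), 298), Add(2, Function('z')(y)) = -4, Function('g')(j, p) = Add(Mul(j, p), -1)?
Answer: Rational(-1, 1215) ≈ -0.00082305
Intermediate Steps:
Function('g')(j, p) = Add(-1, Mul(j, p))
Function('z')(y) = -6 (Function('z')(y) = Add(-2, -4) = -6)
Function('J')(D, H) = Add(298, Mul(D, H))
Pow(Add(Mul(Function('T')(37), Function('g')(0, -1)), Function('J')(Function('z')(-11), 246)), -1) = Pow(Add(Mul(37, Add(-1, Mul(0, -1))), Add(298, Mul(-6, 246))), -1) = Pow(Add(Mul(37, Add(-1, 0)), Add(298, -1476)), -1) = Pow(Add(Mul(37, -1), -1178), -1) = Pow(Add(-37, -1178), -1) = Pow(-1215, -1) = Rational(-1, 1215)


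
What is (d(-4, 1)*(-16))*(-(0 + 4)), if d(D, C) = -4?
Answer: -256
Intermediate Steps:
(d(-4, 1)*(-16))*(-(0 + 4)) = (-4*(-16))*(-(0 + 4)) = 64*(-1*4) = 64*(-4) = -256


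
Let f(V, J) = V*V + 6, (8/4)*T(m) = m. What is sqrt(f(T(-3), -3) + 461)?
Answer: sqrt(1877)/2 ≈ 21.662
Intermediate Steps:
T(m) = m/2
f(V, J) = 6 + V**2 (f(V, J) = V**2 + 6 = 6 + V**2)
sqrt(f(T(-3), -3) + 461) = sqrt((6 + ((1/2)*(-3))**2) + 461) = sqrt((6 + (-3/2)**2) + 461) = sqrt((6 + 9/4) + 461) = sqrt(33/4 + 461) = sqrt(1877/4) = sqrt(1877)/2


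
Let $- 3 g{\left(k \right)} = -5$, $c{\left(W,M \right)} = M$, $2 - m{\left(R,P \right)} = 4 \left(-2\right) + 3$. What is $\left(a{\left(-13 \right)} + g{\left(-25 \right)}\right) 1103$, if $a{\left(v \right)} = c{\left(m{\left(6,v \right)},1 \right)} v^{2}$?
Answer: $\frac{564736}{3} \approx 1.8825 \cdot 10^{5}$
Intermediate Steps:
$m{\left(R,P \right)} = 7$ ($m{\left(R,P \right)} = 2 - \left(4 \left(-2\right) + 3\right) = 2 - \left(-8 + 3\right) = 2 - -5 = 2 + 5 = 7$)
$g{\left(k \right)} = \frac{5}{3}$ ($g{\left(k \right)} = \left(- \frac{1}{3}\right) \left(-5\right) = \frac{5}{3}$)
$a{\left(v \right)} = v^{2}$ ($a{\left(v \right)} = 1 v^{2} = v^{2}$)
$\left(a{\left(-13 \right)} + g{\left(-25 \right)}\right) 1103 = \left(\left(-13\right)^{2} + \frac{5}{3}\right) 1103 = \left(169 + \frac{5}{3}\right) 1103 = \frac{512}{3} \cdot 1103 = \frac{564736}{3}$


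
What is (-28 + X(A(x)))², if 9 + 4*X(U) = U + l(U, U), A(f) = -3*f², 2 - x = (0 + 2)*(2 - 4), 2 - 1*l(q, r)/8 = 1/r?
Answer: 33051001/11664 ≈ 2833.6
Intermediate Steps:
l(q, r) = 16 - 8/r
x = 6 (x = 2 - (0 + 2)*(2 - 4) = 2 - 2*(-2) = 2 - 1*(-4) = 2 + 4 = 6)
X(U) = 7/4 - 2/U + U/4 (X(U) = -9/4 + (U + (16 - 8/U))/4 = -9/4 + (16 + U - 8/U)/4 = -9/4 + (4 - 2/U + U/4) = 7/4 - 2/U + U/4)
(-28 + X(A(x)))² = (-28 + (7/4 - 2/((-3*6²)) + (-3*6²)/4))² = (-28 + (7/4 - 2/((-3*36)) + (-3*36)/4))² = (-28 + (7/4 - 2/(-108) + (¼)*(-108)))² = (-28 + (7/4 - 2*(-1/108) - 27))² = (-28 + (7/4 + 1/54 - 27))² = (-28 - 2725/108)² = (-5749/108)² = 33051001/11664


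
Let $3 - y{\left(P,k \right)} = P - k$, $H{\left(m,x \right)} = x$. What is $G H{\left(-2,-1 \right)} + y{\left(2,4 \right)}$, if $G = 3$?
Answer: $2$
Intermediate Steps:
$y{\left(P,k \right)} = 3 + k - P$ ($y{\left(P,k \right)} = 3 - \left(P - k\right) = 3 + k - P$)
$G H{\left(-2,-1 \right)} + y{\left(2,4 \right)} = 3 \left(-1\right) + \left(3 + 4 - 2\right) = -3 + \left(3 + 4 - 2\right) = -3 + 5 = 2$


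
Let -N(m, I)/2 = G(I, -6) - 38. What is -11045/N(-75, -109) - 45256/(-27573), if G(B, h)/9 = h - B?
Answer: 55001279/7003542 ≈ 7.8533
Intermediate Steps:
G(B, h) = -9*B + 9*h (G(B, h) = 9*(h - B) = -9*B + 9*h)
N(m, I) = 184 + 18*I (N(m, I) = -2*((-9*I + 9*(-6)) - 38) = -2*((-9*I - 54) - 38) = -2*((-54 - 9*I) - 38) = -2*(-92 - 9*I) = 184 + 18*I)
-11045/N(-75, -109) - 45256/(-27573) = -11045/(184 + 18*(-109)) - 45256/(-27573) = -11045/(184 - 1962) - 45256*(-1/27573) = -11045/(-1778) + 45256/27573 = -11045*(-1/1778) + 45256/27573 = 11045/1778 + 45256/27573 = 55001279/7003542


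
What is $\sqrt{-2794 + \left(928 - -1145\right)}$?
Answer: $i \sqrt{721} \approx 26.851 i$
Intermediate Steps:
$\sqrt{-2794 + \left(928 - -1145\right)} = \sqrt{-2794 + \left(928 + 1145\right)} = \sqrt{-2794 + 2073} = \sqrt{-721} = i \sqrt{721}$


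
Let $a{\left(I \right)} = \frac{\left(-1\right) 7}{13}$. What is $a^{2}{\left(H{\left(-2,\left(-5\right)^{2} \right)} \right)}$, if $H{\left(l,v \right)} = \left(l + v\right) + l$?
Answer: $\frac{49}{169} \approx 0.28994$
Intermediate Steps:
$H{\left(l,v \right)} = v + 2 l$
$a{\left(I \right)} = - \frac{7}{13}$ ($a{\left(I \right)} = \left(-7\right) \frac{1}{13} = - \frac{7}{13}$)
$a^{2}{\left(H{\left(-2,\left(-5\right)^{2} \right)} \right)} = \left(- \frac{7}{13}\right)^{2} = \frac{49}{169}$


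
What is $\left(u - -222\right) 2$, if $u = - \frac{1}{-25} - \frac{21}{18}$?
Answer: $\frac{33131}{75} \approx 441.75$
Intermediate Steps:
$u = - \frac{169}{150}$ ($u = \left(-1\right) \left(- \frac{1}{25}\right) - \frac{7}{6} = \frac{1}{25} - \frac{7}{6} = - \frac{169}{150} \approx -1.1267$)
$\left(u - -222\right) 2 = \left(- \frac{169}{150} - -222\right) 2 = \left(- \frac{169}{150} + 222\right) 2 = \frac{33131}{150} \cdot 2 = \frac{33131}{75}$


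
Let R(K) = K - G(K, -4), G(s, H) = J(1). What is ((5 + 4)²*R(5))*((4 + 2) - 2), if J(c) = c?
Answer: 1296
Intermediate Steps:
G(s, H) = 1
R(K) = -1 + K (R(K) = K - 1*1 = K - 1 = -1 + K)
((5 + 4)²*R(5))*((4 + 2) - 2) = ((5 + 4)²*(-1 + 5))*((4 + 2) - 2) = (9²*4)*(6 - 2) = (81*4)*4 = 324*4 = 1296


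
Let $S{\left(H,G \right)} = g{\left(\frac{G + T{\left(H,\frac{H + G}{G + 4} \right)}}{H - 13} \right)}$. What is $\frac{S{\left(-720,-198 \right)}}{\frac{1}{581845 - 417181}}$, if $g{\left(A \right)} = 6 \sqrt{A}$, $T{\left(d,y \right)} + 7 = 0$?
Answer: $\frac{987984 \sqrt{150265}}{733} \approx 5.2249 \cdot 10^{5}$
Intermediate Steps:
$T{\left(d,y \right)} = -7$ ($T{\left(d,y \right)} = -7 + 0 = -7$)
$S{\left(H,G \right)} = 6 \sqrt{\frac{-7 + G}{-13 + H}}$ ($S{\left(H,G \right)} = 6 \sqrt{\frac{G - 7}{H - 13}} = 6 \sqrt{\frac{-7 + G}{-13 + H}}$)
$\frac{S{\left(-720,-198 \right)}}{\frac{1}{581845 - 417181}} = \frac{6 \sqrt{\frac{-7 - 198}{-13 - 720}}}{\frac{1}{581845 - 417181}} = \frac{6 \sqrt{\frac{1}{-733} \left(-205\right)}}{\frac{1}{164664}} = 6 \sqrt{\left(- \frac{1}{733}\right) \left(-205\right)} \frac{1}{\frac{1}{164664}} = 6 \sqrt{\frac{205}{733}} \cdot 164664 = 6 \frac{\sqrt{150265}}{733} \cdot 164664 = \frac{6 \sqrt{150265}}{733} \cdot 164664 = \frac{987984 \sqrt{150265}}{733}$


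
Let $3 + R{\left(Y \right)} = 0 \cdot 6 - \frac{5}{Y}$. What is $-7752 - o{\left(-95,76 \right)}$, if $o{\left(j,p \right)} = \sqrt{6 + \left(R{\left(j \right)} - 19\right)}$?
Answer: $-7752 - \frac{i \sqrt{5757}}{19} \approx -7752.0 - 3.9934 i$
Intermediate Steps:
$R{\left(Y \right)} = -3 - \frac{5}{Y}$ ($R{\left(Y \right)} = -3 + \left(0 \cdot 6 - \frac{5}{Y}\right) = -3 + \left(0 - \frac{5}{Y}\right) = -3 - \frac{5}{Y}$)
$o{\left(j,p \right)} = \sqrt{-16 - \frac{5}{j}}$ ($o{\left(j,p \right)} = \sqrt{6 - \left(22 + \frac{5}{j}\right)} = \sqrt{-16 - \frac{5}{j}}$)
$-7752 - o{\left(-95,76 \right)} = -7752 - \sqrt{-16 - \frac{5}{-95}} = -7752 - \sqrt{-16 - - \frac{1}{19}} = -7752 - \sqrt{-16 + \frac{1}{19}} = -7752 - \sqrt{- \frac{303}{19}} = -7752 - \frac{i \sqrt{5757}}{19}$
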